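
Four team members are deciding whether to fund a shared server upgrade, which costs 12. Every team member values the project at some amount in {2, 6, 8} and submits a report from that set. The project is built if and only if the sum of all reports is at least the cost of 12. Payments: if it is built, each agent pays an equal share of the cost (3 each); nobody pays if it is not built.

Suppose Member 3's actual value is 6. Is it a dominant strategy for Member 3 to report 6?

Check each profile of the others' reports and compare truth against every alternative report.
Others report (2, 2, 2): truth gives 3, best alternative gives 3.
Others report (2, 2, 6): truth gives 3, best alternative gives 3.
Others report (2, 2, 8): truth gives 3, best alternative gives 3.
Others report (2, 6, 2): truth gives 3, best alternative gives 3.
Others report (2, 6, 6): truth gives 3, best alternative gives 3.
Others report (2, 6, 8): truth gives 3, best alternative gives 3.
(Remaining 21 profiles checked similarly; truth is weakly best in each.)
In every case the truthful report is at least as good as any alternative, so it is a dominant strategy.

Yes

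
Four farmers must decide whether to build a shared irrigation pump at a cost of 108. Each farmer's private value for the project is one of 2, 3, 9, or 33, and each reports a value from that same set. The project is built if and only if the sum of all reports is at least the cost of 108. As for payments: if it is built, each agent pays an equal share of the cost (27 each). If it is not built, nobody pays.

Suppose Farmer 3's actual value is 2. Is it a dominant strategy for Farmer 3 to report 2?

Check each profile of the others' reports and compare truth against every alternative report.
Others report (2, 2, 2): truth gives 0, best alternative gives 0.
Others report (2, 2, 3): truth gives 0, best alternative gives 0.
Others report (2, 2, 9): truth gives 0, best alternative gives 0.
Others report (2, 2, 33): truth gives 0, best alternative gives 0.
Others report (2, 3, 2): truth gives 0, best alternative gives 0.
Others report (2, 3, 3): truth gives 0, best alternative gives 0.
(Remaining 58 profiles checked similarly; truth is weakly best in each.)
In every case the truthful report is at least as good as any alternative, so it is a dominant strategy.

Yes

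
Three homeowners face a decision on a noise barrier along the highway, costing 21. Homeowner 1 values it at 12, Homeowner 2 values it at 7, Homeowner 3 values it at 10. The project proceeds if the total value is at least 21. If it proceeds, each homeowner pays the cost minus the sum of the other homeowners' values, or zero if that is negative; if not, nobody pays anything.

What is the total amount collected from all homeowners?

Total value 29 ≥ cost 21, so it is built.
Homeowner 1: others sum to 17; max(0, 21 - 17) = 4.
Homeowner 2: others sum to 22; max(0, 21 - 22) = 0.
Homeowner 3: others sum to 19; max(0, 21 - 19) = 2.
Total collected = 4 + 0 + 2 = 6.

6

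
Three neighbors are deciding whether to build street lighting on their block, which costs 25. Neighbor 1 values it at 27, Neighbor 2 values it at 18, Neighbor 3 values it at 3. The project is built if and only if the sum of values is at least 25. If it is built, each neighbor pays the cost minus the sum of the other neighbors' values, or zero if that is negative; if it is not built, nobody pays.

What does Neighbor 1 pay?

Total value 48 ≥ cost 25, so the project is built.
The other neighbors' values sum to 21.
Cost minus that sum is 25 - 21 = 4.

4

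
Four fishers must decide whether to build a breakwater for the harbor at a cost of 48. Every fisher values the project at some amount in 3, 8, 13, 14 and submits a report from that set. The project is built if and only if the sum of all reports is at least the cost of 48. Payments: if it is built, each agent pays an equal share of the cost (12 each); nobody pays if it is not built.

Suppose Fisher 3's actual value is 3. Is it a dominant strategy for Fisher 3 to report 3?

Yes

Check each profile of the others' reports and compare truth against every alternative report.
Others report (13, 13, 14): truth gives 0, best alternative gives -9.
Others report (13, 14, 13): truth gives 0, best alternative gives -9.
Others report (13, 14, 14): truth gives 0, best alternative gives -9.
Others report (14, 13, 13): truth gives 0, best alternative gives -9.
Others report (14, 13, 14): truth gives 0, best alternative gives -9.
Others report (14, 14, 13): truth gives 0, best alternative gives -9.
(Remaining 58 profiles checked similarly; truth is weakly best in each.)
In every case the truthful report is at least as good as any alternative, so it is a dominant strategy.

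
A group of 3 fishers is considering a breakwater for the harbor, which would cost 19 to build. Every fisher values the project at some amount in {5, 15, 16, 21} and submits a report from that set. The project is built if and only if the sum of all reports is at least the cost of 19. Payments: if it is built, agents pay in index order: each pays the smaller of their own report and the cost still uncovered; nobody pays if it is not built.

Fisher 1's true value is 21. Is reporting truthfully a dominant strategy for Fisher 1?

No

Consider the case where Fisher 2 reports 5 and Fisher 3 reports 5.
Truthful report 21: project built, pays 19, utility 21 - 19 = 2.
Report 15 instead: project built, pays 15, utility 21 - 15 = 6.
Since 6 > 2, reporting 15 is strictly better here, so truthful reporting is not dominant.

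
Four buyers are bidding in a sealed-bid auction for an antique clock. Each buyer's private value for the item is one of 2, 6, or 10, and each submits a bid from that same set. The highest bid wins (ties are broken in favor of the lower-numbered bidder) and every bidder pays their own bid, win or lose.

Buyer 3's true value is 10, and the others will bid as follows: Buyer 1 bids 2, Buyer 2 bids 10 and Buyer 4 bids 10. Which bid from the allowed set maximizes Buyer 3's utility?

Bid 2: loses but pays 2, utility -2.
Bid 6: loses but pays 6, utility -6.
Bid 10: loses but pays 10, utility -10.
The best choice is 2 with utility -2.

2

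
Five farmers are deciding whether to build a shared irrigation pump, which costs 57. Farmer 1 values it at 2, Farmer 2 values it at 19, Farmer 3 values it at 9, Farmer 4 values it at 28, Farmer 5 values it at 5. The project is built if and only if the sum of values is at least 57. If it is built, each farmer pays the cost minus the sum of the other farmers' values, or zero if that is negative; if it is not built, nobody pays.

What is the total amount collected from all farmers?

Total value 63 ≥ cost 57, so it is built.
Farmer 1: others sum to 61; max(0, 57 - 61) = 0.
Farmer 2: others sum to 44; max(0, 57 - 44) = 13.
Farmer 3: others sum to 54; max(0, 57 - 54) = 3.
Farmer 4: others sum to 35; max(0, 57 - 35) = 22.
Farmer 5: others sum to 58; max(0, 57 - 58) = 0.
Total collected = 0 + 13 + 3 + 22 + 0 = 38.

38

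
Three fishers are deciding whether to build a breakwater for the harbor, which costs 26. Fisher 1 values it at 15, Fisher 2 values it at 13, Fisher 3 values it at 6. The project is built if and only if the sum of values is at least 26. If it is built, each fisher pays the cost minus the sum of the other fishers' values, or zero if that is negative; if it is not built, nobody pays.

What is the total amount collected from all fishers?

12

Total value 34 ≥ cost 26, so it is built.
Fisher 1: others sum to 19; max(0, 26 - 19) = 7.
Fisher 2: others sum to 21; max(0, 26 - 21) = 5.
Fisher 3: others sum to 28; max(0, 26 - 28) = 0.
Total collected = 7 + 5 + 0 = 12.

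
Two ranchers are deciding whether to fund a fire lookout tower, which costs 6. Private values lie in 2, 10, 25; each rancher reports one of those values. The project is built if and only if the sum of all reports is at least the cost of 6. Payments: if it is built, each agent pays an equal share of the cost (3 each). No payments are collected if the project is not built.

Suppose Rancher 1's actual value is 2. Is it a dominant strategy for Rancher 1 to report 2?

Yes

Check each profile of the others' reports and compare truth against every alternative report.
Others report (2): truth gives 0, best alternative gives -1.
Others report (10): truth gives -1, best alternative gives -1.
Others report (25): truth gives -1, best alternative gives -1.
In every case the truthful report is at least as good as any alternative, so it is a dominant strategy.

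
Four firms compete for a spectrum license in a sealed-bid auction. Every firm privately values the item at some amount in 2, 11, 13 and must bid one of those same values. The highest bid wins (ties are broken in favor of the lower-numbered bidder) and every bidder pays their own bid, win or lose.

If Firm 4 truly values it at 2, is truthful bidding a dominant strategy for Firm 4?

Yes

Check each profile of the others' bids and compare truth against every alternative bid.
Others bid (2, 2, 11): truth gives -2, best alternative gives -11.
Others bid (2, 2, 13): truth gives -2, best alternative gives -11.
Others bid (2, 11, 2): truth gives -2, best alternative gives -11.
Others bid (2, 11, 11): truth gives -2, best alternative gives -11.
Others bid (2, 11, 13): truth gives -2, best alternative gives -11.
Others bid (2, 13, 2): truth gives -2, best alternative gives -11.
(Remaining 21 profiles checked similarly; truth is weakly best in each.)
In every case the truthful bid is at least as good as any alternative, so it is a dominant strategy.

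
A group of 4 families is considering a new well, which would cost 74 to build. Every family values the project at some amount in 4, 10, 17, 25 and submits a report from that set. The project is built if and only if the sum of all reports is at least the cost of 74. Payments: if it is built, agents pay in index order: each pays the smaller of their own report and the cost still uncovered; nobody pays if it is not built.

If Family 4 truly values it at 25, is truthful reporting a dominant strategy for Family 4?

Yes

Check each profile of the others' reports and compare truth against every alternative report.
Others report (4, 25, 25): truth gives 5, best alternative gives 0.
Others report (25, 4, 25): truth gives 5, best alternative gives 0.
Others report (25, 25, 4): truth gives 5, best alternative gives 0.
Others report (10, 17, 25): truth gives 3, best alternative gives 0.
Others report (10, 25, 17): truth gives 3, best alternative gives 0.
Others report (17, 10, 25): truth gives 3, best alternative gives 0.
(Remaining 58 profiles checked similarly; truth is weakly best in each.)
In every case the truthful report is at least as good as any alternative, so it is a dominant strategy.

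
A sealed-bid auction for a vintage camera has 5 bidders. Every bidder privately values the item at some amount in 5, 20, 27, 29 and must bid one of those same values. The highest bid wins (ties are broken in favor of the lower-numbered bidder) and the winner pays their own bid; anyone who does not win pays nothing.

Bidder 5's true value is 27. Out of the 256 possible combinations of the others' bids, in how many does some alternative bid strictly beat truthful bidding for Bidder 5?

Others bid (5, 5, 5, 5): truth gives 0; bid 20 gives 7 > 0. Violating.
Others bid (5, 5, 5, 20): truth gives 0; no alternative beats it.
Others bid (5, 5, 5, 27): truth gives 0; no alternative beats it.
(Checking all 256 profiles: 1 has a profitable deviation, 255 do not.)

1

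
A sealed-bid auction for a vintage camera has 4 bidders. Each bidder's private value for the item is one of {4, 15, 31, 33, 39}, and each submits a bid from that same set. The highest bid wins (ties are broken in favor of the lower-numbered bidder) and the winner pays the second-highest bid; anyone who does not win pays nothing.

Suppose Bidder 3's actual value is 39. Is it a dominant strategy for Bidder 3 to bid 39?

Check each profile of the others' bids and compare truth against every alternative bid.
Others bid (4, 33, 4): truth gives 6, best alternative gives 0.
Others bid (4, 33, 15): truth gives 6, best alternative gives 0.
Others bid (4, 33, 31): truth gives 6, best alternative gives 0.
Others bid (4, 33, 33): truth gives 6, best alternative gives 0.
Others bid (15, 33, 4): truth gives 6, best alternative gives 0.
Others bid (15, 33, 15): truth gives 6, best alternative gives 0.
(Remaining 119 profiles checked similarly; truth is weakly best in each.)
In every case the truthful bid is at least as good as any alternative, so it is a dominant strategy.

Yes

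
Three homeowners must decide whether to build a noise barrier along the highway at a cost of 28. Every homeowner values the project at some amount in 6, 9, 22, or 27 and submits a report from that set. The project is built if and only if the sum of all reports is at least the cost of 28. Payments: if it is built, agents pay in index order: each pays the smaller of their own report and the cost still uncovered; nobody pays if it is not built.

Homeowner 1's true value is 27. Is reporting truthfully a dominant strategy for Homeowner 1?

Consider the case where Homeowner 2 reports 6 and Homeowner 3 reports 6.
Truthful report 27: project built, pays 27, utility 27 - 27 = 0.
Report 22 instead: project built, pays 22, utility 27 - 22 = 5.
Since 5 > 0, reporting 22 is strictly better here, so truthful reporting is not dominant.

No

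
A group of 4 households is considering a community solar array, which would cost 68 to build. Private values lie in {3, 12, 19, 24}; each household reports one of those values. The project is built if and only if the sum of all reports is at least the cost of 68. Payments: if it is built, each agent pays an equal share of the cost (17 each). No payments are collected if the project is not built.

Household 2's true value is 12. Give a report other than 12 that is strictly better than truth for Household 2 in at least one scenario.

Suppose Household 1 reports 12, Household 3 reports 24 and Household 4 reports 24.
Report 12: project built, pays 17, utility 12 - 17 = -5.
Report 3: project not built, utility 0.
So reporting 3 beats truth here (0 > -5).

3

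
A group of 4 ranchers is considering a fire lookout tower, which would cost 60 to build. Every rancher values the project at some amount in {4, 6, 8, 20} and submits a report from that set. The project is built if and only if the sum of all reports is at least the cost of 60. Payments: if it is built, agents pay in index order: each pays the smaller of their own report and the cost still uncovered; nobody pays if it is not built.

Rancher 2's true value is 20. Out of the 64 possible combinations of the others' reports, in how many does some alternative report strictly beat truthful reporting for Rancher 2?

1

Others report (20, 20, 20): truth gives 0; report 4 gives 16 > 0. Violating.
Others report (4, 4, 4): truth gives 0; no alternative beats it.
Others report (4, 4, 6): truth gives 0; no alternative beats it.
(Checking all 64 profiles: 1 has a profitable deviation, 63 do not.)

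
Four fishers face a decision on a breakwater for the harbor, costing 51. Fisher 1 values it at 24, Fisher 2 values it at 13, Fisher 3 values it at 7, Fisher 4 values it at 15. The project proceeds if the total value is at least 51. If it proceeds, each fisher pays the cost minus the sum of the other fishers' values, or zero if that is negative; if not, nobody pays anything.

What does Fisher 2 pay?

Total value 59 ≥ cost 51, so the project is built.
The other fishers' values sum to 46.
Cost minus that sum is 51 - 46 = 5.

5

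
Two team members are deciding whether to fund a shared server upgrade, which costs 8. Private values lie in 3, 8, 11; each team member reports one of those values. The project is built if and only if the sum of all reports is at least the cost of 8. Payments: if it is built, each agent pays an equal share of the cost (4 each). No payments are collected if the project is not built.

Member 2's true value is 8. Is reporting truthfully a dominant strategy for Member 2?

Yes

Check each profile of the others' reports and compare truth against every alternative report.
Others report (3): truth gives 4, best alternative gives 4.
Others report (8): truth gives 4, best alternative gives 4.
Others report (11): truth gives 4, best alternative gives 4.
In every case the truthful report is at least as good as any alternative, so it is a dominant strategy.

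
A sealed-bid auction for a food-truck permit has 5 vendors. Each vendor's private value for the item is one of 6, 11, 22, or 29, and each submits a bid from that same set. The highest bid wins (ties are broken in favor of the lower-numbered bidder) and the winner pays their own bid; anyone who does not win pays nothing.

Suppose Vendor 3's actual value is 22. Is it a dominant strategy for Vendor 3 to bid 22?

No

Consider the case where Vendor 1 bids 6, Vendor 2 bids 6, Vendor 4 bids 6 and Vendor 5 bids 6.
Truthful bid 22: wins, pays 22, utility 22 - 22 = 0.
Bid 11 instead: wins, pays 11, utility 22 - 11 = 11.
Since 11 > 0, bidding 11 is strictly better here, so truthful bidding is not dominant.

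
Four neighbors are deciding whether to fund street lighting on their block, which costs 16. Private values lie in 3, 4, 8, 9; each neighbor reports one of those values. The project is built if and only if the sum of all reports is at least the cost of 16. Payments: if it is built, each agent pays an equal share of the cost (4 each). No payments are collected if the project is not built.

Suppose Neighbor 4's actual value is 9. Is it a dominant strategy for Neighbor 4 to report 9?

Yes

Check each profile of the others' reports and compare truth against every alternative report.
Others report (3, 3, 3): truth gives 5, best alternative gives 5.
Others report (3, 3, 4): truth gives 5, best alternative gives 5.
Others report (3, 3, 8): truth gives 5, best alternative gives 5.
Others report (3, 3, 9): truth gives 5, best alternative gives 5.
Others report (3, 4, 3): truth gives 5, best alternative gives 5.
Others report (3, 4, 4): truth gives 5, best alternative gives 5.
(Remaining 58 profiles checked similarly; truth is weakly best in each.)
In every case the truthful report is at least as good as any alternative, so it is a dominant strategy.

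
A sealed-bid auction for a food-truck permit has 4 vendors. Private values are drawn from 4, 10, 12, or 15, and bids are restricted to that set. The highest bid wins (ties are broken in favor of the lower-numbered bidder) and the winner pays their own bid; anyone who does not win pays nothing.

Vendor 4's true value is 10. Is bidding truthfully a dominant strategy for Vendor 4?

Yes

Check each profile of the others' bids and compare truth against every alternative bid.
Others bid (4, 4, 4): truth gives 0, best alternative gives 0.
Others bid (4, 4, 10): truth gives 0, best alternative gives 0.
Others bid (4, 4, 12): truth gives 0, best alternative gives 0.
Others bid (4, 4, 15): truth gives 0, best alternative gives 0.
Others bid (4, 10, 4): truth gives 0, best alternative gives 0.
Others bid (4, 10, 10): truth gives 0, best alternative gives 0.
(Remaining 58 profiles checked similarly; truth is weakly best in each.)
In every case the truthful bid is at least as good as any alternative, so it is a dominant strategy.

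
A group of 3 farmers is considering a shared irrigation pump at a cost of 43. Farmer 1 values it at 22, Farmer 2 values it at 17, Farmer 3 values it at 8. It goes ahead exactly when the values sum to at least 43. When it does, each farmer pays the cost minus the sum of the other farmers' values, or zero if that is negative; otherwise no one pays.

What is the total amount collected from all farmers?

Total value 47 ≥ cost 43, so it is built.
Farmer 1: others sum to 25; max(0, 43 - 25) = 18.
Farmer 2: others sum to 30; max(0, 43 - 30) = 13.
Farmer 3: others sum to 39; max(0, 43 - 39) = 4.
Total collected = 18 + 13 + 4 = 35.

35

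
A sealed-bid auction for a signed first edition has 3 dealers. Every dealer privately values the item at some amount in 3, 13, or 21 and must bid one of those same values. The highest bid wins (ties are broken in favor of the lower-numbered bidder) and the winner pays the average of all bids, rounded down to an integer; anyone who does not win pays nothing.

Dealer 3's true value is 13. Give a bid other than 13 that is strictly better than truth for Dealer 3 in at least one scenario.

21

Suppose Dealer 1 bids 3 and Dealer 2 bids 13.
Bid 13: loses, pays 0, utility 0.
Bid 21: wins, pays 12, utility 13 - 12 = 1.
So bidding 21 beats truth here (1 > 0).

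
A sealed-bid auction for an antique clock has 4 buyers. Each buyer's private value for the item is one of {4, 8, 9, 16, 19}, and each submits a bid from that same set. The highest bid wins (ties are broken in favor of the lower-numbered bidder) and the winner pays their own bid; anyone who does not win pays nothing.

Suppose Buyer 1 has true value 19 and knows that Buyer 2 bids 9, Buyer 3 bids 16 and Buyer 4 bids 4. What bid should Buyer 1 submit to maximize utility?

16

Bid 4: loses, pays 0, utility 0.
Bid 8: loses, pays 0, utility 0.
Bid 9: loses, pays 0, utility 0.
Bid 16: wins, pays 16, utility 19 - 16 = 3.
Bid 19: wins, pays 19, utility 19 - 19 = 0.
The best choice is 16 with utility 3.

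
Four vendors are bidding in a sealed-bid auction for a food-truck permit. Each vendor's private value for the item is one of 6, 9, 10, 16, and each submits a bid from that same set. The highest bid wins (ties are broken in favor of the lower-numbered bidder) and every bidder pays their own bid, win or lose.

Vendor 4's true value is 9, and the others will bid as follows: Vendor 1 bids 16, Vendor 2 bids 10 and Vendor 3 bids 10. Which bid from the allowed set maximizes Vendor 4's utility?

Bid 6: loses but pays 6, utility -6.
Bid 9: loses but pays 9, utility -9.
Bid 10: loses but pays 10, utility -10.
Bid 16: loses but pays 16, utility -16.
The best choice is 6 with utility -6.

6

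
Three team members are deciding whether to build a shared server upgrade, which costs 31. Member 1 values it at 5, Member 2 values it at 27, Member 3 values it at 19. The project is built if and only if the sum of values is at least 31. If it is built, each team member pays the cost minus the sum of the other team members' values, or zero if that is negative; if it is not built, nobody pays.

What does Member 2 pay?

Total value 51 ≥ cost 31, so the project is built.
The other team members' values sum to 24.
Cost minus that sum is 31 - 24 = 7.

7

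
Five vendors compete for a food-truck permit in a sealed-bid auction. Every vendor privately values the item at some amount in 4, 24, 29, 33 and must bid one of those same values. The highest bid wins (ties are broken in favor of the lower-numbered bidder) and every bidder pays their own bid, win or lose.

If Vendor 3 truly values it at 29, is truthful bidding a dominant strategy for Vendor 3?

Consider the case where Vendor 1 bids 4, Vendor 2 bids 4, Vendor 4 bids 4 and Vendor 5 bids 4.
Truthful bid 29: wins, pays 29, utility 29 - 29 = 0.
Bid 24 instead: wins, pays 24, utility 29 - 24 = 5.
Since 5 > 0, bidding 24 is strictly better here, so truthful bidding is not dominant.

No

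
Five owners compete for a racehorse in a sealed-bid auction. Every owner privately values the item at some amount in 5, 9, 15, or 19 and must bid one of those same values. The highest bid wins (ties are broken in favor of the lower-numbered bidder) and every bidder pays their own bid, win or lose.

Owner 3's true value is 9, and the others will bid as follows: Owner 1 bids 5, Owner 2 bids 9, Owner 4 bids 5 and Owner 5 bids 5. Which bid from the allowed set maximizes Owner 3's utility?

Bid 5: loses but pays 5, utility -5.
Bid 9: loses but pays 9, utility -9.
Bid 15: wins, pays 15, utility 9 - 15 = -6.
Bid 19: wins, pays 19, utility 9 - 19 = -10.
The best choice is 5 with utility -5.

5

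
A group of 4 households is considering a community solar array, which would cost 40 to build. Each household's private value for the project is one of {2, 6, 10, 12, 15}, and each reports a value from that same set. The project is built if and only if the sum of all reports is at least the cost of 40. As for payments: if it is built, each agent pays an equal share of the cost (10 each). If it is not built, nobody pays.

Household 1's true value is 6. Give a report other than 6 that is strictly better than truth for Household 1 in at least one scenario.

2

Suppose Household 2 reports 6, Household 3 reports 15 and Household 4 reports 15.
Report 6: project built, pays 10, utility 6 - 10 = -4.
Report 2: project not built, utility 0.
So reporting 2 beats truth here (0 > -4).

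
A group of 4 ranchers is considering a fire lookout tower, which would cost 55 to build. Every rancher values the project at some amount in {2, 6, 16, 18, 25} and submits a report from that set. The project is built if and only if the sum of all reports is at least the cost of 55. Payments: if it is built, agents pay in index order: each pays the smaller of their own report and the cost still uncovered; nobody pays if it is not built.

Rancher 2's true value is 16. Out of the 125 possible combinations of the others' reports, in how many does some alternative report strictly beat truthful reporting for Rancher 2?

38

Others report (2, 25, 25): truth gives 0; report 6 gives 10 > 0. Violating.
Others report (6, 18, 25): truth gives 0; report 6 gives 10 > 0. Violating.
Others report (6, 25, 18): truth gives 0; report 6 gives 10 > 0. Violating.
Others report (6, 25, 25): truth gives 0; report 2 gives 14 > 0. Violating.
Others report (2, 2, 2): truth gives 0; no alternative beats it.
Others report (2, 2, 6): truth gives 0; no alternative beats it.
(Checking all 125 profiles: 38 have a profitable deviation, 87 do not.)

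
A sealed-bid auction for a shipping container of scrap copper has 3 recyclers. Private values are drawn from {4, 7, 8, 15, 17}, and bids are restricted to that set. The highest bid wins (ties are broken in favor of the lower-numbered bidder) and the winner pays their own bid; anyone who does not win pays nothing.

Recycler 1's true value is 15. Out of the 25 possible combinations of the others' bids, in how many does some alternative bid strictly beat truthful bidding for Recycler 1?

9

Others bid (4, 4): truth gives 0; bid 4 gives 11 > 0. Violating.
Others bid (4, 7): truth gives 0; bid 7 gives 8 > 0. Violating.
Others bid (4, 8): truth gives 0; bid 8 gives 7 > 0. Violating.
Others bid (7, 4): truth gives 0; bid 7 gives 8 > 0. Violating.
Others bid (4, 15): truth gives 0; no alternative beats it.
Others bid (4, 17): truth gives 0; no alternative beats it.
(Checking all 25 profiles: 9 have a profitable deviation, 16 do not.)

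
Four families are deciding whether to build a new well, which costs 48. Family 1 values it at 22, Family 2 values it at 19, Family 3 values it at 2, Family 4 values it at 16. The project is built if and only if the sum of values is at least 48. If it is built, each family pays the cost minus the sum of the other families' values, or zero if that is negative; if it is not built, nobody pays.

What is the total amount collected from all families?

Total value 59 ≥ cost 48, so it is built.
Family 1: others sum to 37; max(0, 48 - 37) = 11.
Family 2: others sum to 40; max(0, 48 - 40) = 8.
Family 3: others sum to 57; max(0, 48 - 57) = 0.
Family 4: others sum to 43; max(0, 48 - 43) = 5.
Total collected = 11 + 8 + 0 + 5 = 24.

24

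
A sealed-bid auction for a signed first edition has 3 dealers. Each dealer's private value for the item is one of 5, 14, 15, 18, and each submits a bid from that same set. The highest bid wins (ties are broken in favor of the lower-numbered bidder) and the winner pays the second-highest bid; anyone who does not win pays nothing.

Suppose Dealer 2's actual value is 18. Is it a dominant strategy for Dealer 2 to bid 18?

Yes

Check each profile of the others' bids and compare truth against every alternative bid.
Others bid (15, 5): truth gives 3, best alternative gives 0.
Others bid (15, 14): truth gives 3, best alternative gives 0.
Others bid (15, 15): truth gives 3, best alternative gives 0.
Others bid (5, 5): truth gives 13, best alternative gives 13.
Others bid (5, 14): truth gives 4, best alternative gives 4.
Others bid (14, 5): truth gives 4, best alternative gives 4.
(Remaining 10 profiles checked similarly; truth is weakly best in each.)
In every case the truthful bid is at least as good as any alternative, so it is a dominant strategy.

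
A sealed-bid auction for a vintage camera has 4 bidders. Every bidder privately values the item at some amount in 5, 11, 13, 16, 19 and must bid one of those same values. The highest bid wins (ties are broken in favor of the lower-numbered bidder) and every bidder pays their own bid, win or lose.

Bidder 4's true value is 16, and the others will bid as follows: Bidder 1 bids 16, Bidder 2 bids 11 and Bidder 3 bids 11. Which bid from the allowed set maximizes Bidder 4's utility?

Bid 5: loses but pays 5, utility -5.
Bid 11: loses but pays 11, utility -11.
Bid 13: loses but pays 13, utility -13.
Bid 16: loses but pays 16, utility -16.
Bid 19: wins, pays 19, utility 16 - 19 = -3.
The best choice is 19 with utility -3.

19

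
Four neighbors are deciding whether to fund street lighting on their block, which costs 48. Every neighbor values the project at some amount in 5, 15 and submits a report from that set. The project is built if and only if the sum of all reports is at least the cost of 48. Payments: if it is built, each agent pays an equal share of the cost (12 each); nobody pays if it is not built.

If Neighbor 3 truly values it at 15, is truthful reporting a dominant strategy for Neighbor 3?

Check each profile of the others' reports and compare truth against every alternative report.
Others report (5, 15, 15): truth gives 3, best alternative gives 0.
Others report (15, 5, 15): truth gives 3, best alternative gives 0.
Others report (15, 15, 5): truth gives 3, best alternative gives 0.
Others report (15, 15, 15): truth gives 3, best alternative gives 3.
Others report (5, 5, 5): truth gives 0, best alternative gives 0.
Others report (5, 5, 15): truth gives 0, best alternative gives 0.
(Remaining 2 profiles checked similarly; truth is weakly best in each.)
In every case the truthful report is at least as good as any alternative, so it is a dominant strategy.

Yes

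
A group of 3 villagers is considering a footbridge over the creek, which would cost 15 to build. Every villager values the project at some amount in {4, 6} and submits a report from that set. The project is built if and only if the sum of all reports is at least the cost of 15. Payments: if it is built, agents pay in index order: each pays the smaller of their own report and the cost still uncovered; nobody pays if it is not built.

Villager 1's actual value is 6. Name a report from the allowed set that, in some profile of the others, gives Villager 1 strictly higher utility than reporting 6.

4

Suppose Villager 2 reports 6 and Villager 3 reports 6.
Report 6: project built, pays 6, utility 6 - 6 = 0.
Report 4: project built, pays 4, utility 6 - 4 = 2.
So reporting 4 beats truth here (2 > 0).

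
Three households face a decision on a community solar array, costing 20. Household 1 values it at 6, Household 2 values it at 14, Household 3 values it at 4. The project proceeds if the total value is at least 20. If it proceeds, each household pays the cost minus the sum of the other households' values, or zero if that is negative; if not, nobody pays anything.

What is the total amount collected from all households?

Total value 24 ≥ cost 20, so it is built.
Household 1: others sum to 18; max(0, 20 - 18) = 2.
Household 2: others sum to 10; max(0, 20 - 10) = 10.
Household 3: others sum to 20; max(0, 20 - 20) = 0.
Total collected = 2 + 10 + 0 = 12.

12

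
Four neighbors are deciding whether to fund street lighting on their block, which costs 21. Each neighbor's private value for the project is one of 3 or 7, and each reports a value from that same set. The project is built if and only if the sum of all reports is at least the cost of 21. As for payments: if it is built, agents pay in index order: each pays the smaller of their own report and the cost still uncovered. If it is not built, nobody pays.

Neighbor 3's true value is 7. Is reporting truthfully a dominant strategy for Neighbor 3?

No

Consider the case where Neighbor 1 reports 7, Neighbor 2 reports 7 and Neighbor 4 reports 7.
Truthful report 7: project built, pays 7, utility 7 - 7 = 0.
Report 3 instead: project built, pays 3, utility 7 - 3 = 4.
Since 4 > 0, reporting 3 is strictly better here, so truthful reporting is not dominant.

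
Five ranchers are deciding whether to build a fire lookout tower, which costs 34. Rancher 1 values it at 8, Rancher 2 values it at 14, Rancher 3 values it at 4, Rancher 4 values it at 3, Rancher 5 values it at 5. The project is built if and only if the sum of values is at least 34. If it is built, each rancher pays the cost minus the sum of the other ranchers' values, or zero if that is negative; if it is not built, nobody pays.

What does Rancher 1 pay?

Total value 34 ≥ cost 34, so the project is built.
The other ranchers' values sum to 26.
Cost minus that sum is 34 - 26 = 8.

8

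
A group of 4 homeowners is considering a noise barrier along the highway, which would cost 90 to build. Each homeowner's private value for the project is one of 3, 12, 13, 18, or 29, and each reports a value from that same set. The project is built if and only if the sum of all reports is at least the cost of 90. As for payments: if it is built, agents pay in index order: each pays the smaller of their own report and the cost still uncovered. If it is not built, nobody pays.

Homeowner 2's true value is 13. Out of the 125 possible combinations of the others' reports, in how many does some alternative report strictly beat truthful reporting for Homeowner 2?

Others report (29, 29, 29): truth gives 0; report 3 gives 10 > 0. Violating.
Others report (3, 3, 3): truth gives 0; no alternative beats it.
Others report (3, 3, 12): truth gives 0; no alternative beats it.
(Checking all 125 profiles: 1 has a profitable deviation, 124 do not.)

1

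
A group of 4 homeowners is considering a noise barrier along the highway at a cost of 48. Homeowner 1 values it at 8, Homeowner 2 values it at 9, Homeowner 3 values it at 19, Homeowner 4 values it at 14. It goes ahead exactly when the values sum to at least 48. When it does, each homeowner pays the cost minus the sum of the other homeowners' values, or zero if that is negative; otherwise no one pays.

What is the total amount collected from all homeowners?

42

Total value 50 ≥ cost 48, so it is built.
Homeowner 1: others sum to 42; max(0, 48 - 42) = 6.
Homeowner 2: others sum to 41; max(0, 48 - 41) = 7.
Homeowner 3: others sum to 31; max(0, 48 - 31) = 17.
Homeowner 4: others sum to 36; max(0, 48 - 36) = 12.
Total collected = 6 + 7 + 17 + 12 = 42.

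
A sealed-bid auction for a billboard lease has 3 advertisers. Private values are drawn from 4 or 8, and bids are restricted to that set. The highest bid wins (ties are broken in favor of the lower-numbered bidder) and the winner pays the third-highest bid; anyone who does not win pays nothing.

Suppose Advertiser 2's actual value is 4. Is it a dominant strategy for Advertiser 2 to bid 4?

Check each profile of the others' bids and compare truth against every alternative bid.
Others bid (4, 4): truth gives 0, best alternative gives 0.
Others bid (4, 8): truth gives 0, best alternative gives 0.
Others bid (8, 4): truth gives 0, best alternative gives 0.
Others bid (8, 8): truth gives 0, best alternative gives 0.
In every case the truthful bid is at least as good as any alternative, so it is a dominant strategy.

Yes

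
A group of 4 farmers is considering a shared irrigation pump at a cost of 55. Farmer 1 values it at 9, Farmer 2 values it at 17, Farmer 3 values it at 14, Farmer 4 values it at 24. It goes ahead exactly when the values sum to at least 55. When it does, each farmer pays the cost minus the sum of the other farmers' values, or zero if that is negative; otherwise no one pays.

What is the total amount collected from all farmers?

28

Total value 64 ≥ cost 55, so it is built.
Farmer 1: others sum to 55; max(0, 55 - 55) = 0.
Farmer 2: others sum to 47; max(0, 55 - 47) = 8.
Farmer 3: others sum to 50; max(0, 55 - 50) = 5.
Farmer 4: others sum to 40; max(0, 55 - 40) = 15.
Total collected = 0 + 8 + 5 + 15 = 28.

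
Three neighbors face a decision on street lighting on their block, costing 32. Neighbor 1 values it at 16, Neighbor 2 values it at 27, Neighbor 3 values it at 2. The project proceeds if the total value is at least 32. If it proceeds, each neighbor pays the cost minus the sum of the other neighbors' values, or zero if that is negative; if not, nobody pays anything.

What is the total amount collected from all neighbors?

Total value 45 ≥ cost 32, so it is built.
Neighbor 1: others sum to 29; max(0, 32 - 29) = 3.
Neighbor 2: others sum to 18; max(0, 32 - 18) = 14.
Neighbor 3: others sum to 43; max(0, 32 - 43) = 0.
Total collected = 3 + 14 + 0 = 17.

17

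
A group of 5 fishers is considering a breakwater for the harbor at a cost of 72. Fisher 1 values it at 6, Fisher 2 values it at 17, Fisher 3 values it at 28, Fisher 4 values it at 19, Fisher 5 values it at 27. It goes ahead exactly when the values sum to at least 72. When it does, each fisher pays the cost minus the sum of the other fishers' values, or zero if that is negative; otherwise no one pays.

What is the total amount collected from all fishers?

5

Total value 97 ≥ cost 72, so it is built.
Fisher 1: others sum to 91; max(0, 72 - 91) = 0.
Fisher 2: others sum to 80; max(0, 72 - 80) = 0.
Fisher 3: others sum to 69; max(0, 72 - 69) = 3.
Fisher 4: others sum to 78; max(0, 72 - 78) = 0.
Fisher 5: others sum to 70; max(0, 72 - 70) = 2.
Total collected = 0 + 0 + 3 + 0 + 2 = 5.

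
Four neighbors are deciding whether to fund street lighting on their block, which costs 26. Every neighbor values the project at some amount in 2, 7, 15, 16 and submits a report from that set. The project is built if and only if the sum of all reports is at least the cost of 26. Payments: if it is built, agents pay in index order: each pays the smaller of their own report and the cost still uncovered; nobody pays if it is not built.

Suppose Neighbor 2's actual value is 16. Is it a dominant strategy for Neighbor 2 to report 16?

No

Consider the case where Neighbor 1 reports 2, Neighbor 3 reports 2 and Neighbor 4 reports 7.
Truthful report 16: project built, pays 16, utility 16 - 16 = 0.
Report 15 instead: project built, pays 15, utility 16 - 15 = 1.
Since 1 > 0, reporting 15 is strictly better here, so truthful reporting is not dominant.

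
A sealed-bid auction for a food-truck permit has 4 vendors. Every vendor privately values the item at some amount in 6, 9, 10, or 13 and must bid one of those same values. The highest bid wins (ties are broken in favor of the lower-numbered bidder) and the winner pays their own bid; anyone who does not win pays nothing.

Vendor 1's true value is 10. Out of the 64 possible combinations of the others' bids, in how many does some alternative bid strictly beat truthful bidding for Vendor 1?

Others bid (6, 6, 6): truth gives 0; bid 6 gives 4 > 0. Violating.
Others bid (6, 6, 9): truth gives 0; bid 9 gives 1 > 0. Violating.
Others bid (6, 9, 6): truth gives 0; bid 9 gives 1 > 0. Violating.
Others bid (6, 9, 9): truth gives 0; bid 9 gives 1 > 0. Violating.
Others bid (6, 6, 10): truth gives 0; no alternative beats it.
Others bid (6, 6, 13): truth gives 0; no alternative beats it.
(Checking all 64 profiles: 8 have a profitable deviation, 56 do not.)

8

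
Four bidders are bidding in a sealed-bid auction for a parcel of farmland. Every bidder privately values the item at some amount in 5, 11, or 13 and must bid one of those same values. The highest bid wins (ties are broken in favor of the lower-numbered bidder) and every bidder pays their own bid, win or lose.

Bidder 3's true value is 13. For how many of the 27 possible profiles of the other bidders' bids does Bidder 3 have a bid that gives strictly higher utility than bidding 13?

17

Others bid (5, 5, 5): truth gives 0; bid 11 gives 2 > 0. Violating.
Others bid (5, 5, 11): truth gives 0; bid 11 gives 2 > 0. Violating.
Others bid (5, 13, 5): truth gives -13; bid 5 gives -5 > -13. Violating.
Others bid (5, 13, 11): truth gives -13; bid 5 gives -5 > -13. Violating.
Others bid (5, 5, 13): truth gives 0; no alternative beats it.
Others bid (5, 11, 5): truth gives 0; no alternative beats it.
(Checking all 27 profiles: 17 have a profitable deviation, 10 do not.)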